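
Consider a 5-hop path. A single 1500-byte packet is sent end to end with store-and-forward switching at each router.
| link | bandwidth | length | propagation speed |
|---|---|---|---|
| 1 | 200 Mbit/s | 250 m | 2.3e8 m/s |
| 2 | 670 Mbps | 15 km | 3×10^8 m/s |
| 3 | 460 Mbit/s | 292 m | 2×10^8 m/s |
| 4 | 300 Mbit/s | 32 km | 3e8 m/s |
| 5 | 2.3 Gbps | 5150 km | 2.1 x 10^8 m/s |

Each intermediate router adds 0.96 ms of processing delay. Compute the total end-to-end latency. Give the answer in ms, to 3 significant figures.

28.7 ms

L = 1500 × 8 = 12000 bits.
Transmission delays (L/R per hop): 0.06, 0.0179104, 0.026087, 0.04, 0.00521739 ms; sum = 0.149215 ms.
Propagation delays (d/s per hop): 0.00108696, 0.05, 0.00146, 0.106667, 24.5238 ms; sum = 24.683 ms.
Processing at 4 router(s): 4 × 0.96 ms = 3.84 ms.
End-to-end = 28.7 ms.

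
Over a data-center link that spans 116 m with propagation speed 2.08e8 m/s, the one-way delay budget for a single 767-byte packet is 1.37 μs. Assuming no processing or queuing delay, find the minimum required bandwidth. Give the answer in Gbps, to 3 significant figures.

7.55 Gbps

L = 6136 bits.
Propagation delay = 116 / 208000000 = 0.557692 μs.
Transmission budget = 1.37 − 0.557692 = 0.812308 μs.
R ≥ L / t_tx = 6136 bits / 8.12308e-07 s = 7.55 Gbps.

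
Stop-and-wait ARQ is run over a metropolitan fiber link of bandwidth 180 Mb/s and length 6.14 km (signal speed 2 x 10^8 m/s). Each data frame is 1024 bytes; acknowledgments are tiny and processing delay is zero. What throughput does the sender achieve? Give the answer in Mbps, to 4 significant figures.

t_tx = L/R = 8192/180000000 = 4.55111e-05 s.
t_prop = 6140/200000000 = 3.07e-05 s; RTT = 6.14e-05 s.
Cycle = t_tx + RTT = 0.000106911 s.
Throughput = L / cycle = 8192 / 0.000106911 = 76.62 Mbps.

76.62 Mbps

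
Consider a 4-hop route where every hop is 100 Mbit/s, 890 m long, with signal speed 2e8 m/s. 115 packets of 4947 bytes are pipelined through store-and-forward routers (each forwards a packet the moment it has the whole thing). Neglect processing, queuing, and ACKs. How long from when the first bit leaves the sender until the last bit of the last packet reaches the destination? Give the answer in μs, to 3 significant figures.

Per-hop transmission t_tx = L/R = 39576/100000000 = 395.76 μs.
Per-hop propagation t_prop = 890/200000000 = 4.45 μs.
Pipeline fill: first packet needs 4·t_tx to clear all hops; remaining 114 packets each add one t_tx.
Total = (4+115-1)·t_tx + 4·t_prop = 118·395.76 + 4·4.45 = 46700 μs.

46700 μs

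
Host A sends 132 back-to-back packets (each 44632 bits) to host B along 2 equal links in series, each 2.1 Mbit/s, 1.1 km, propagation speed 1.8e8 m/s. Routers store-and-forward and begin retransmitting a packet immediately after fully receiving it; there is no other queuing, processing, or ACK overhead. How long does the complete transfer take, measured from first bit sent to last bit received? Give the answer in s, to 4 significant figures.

2.827 s

Per-hop transmission t_tx = L/R = 44632/2100000 = 0.0212533 s.
Per-hop propagation t_prop = 1100/180000000 = 6.11111e-06 s.
Pipeline fill: first packet needs 2·t_tx to clear all hops; remaining 131 packets each add one t_tx.
Total = (2+132-1)·t_tx + 2·t_prop = 133·0.0212533 + 2·6.11111e-06 = 2.827 s.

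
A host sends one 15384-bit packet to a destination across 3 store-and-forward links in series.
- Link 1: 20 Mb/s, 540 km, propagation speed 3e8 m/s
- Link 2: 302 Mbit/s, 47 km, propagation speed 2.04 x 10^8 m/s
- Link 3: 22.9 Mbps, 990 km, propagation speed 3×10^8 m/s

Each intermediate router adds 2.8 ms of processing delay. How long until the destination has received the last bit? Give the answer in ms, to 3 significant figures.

Transmission delays (L/R per hop): 0.7692, 0.0509404, 0.67179 ms; sum = 1.49193 ms.
Propagation delays (d/s per hop): 1.8, 0.230392, 3.3 ms; sum = 5.33039 ms.
Processing at 2 router(s): 2 × 2.8 ms = 5.6 ms.
End-to-end = 12.4 ms.

12.4 ms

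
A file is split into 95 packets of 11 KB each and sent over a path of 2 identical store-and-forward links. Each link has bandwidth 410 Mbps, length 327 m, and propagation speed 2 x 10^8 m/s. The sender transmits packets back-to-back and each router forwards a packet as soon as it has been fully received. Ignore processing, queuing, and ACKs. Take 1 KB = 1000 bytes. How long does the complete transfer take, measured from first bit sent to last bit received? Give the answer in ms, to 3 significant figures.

20.6 ms

Per-hop transmission t_tx = L/R = 88000/410000000 = 0.214634 ms.
Per-hop propagation t_prop = 327/200000000 = 0.001635 ms.
Pipeline fill: first packet needs 2·t_tx to clear all hops; remaining 94 packets each add one t_tx.
Total = (2+95-1)·t_tx + 2·t_prop = 96·0.214634 + 2·0.001635 = 20.6 ms.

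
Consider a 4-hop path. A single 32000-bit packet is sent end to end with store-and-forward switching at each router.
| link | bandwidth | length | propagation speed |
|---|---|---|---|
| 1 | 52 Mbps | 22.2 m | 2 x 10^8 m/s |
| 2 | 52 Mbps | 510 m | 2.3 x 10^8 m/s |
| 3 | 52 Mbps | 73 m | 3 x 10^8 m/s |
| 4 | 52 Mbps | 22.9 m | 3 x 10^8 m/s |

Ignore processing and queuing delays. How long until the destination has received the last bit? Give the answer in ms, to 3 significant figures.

2.46 ms

Transmission delay per hop = L/R = 32000/52000000 = 0.615385 ms; 4 hops → 2.46154 ms.
Propagation delays (d/s per hop): 0.000111, 0.00221739, 0.000243333, 7.63333e-05 ms; sum = 0.00264806 ms.
End-to-end = 2.46 ms.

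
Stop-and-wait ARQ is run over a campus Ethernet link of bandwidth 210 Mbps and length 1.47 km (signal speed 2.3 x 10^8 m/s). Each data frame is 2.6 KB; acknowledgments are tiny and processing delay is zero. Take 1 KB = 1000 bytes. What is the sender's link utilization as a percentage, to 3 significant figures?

t_tx = L/R = 20800/210000000 = 9.90476e-05 s.
t_prop = 1470/2.3e+08 = 6.3913e-06 s; RTT = 1.27826e-05 s.
Cycle = t_tx + RTT = 0.00011183 s.
Utilization = t_tx / cycle = 9.90476e-05/0.00011183 = 88.6 %.

88.6 %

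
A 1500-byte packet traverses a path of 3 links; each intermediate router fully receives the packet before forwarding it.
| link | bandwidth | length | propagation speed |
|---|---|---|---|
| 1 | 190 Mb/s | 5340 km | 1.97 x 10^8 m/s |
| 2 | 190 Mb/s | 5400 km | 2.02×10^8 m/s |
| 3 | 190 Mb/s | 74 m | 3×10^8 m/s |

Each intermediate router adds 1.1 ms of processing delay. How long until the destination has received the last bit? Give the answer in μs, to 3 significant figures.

56200 μs

L = 1500 × 8 = 12000 bits.
Transmission delay per hop = L/R = 12000/190000000 = 63.1579 μs; 3 hops → 189.474 μs.
Propagation delays (d/s per hop): 27106.6, 26732.7, 0.246667 μs; sum = 53839.5 μs.
Processing at 2 router(s): 2 × 1.1 ms = 2200 μs.
End-to-end = 56200 μs.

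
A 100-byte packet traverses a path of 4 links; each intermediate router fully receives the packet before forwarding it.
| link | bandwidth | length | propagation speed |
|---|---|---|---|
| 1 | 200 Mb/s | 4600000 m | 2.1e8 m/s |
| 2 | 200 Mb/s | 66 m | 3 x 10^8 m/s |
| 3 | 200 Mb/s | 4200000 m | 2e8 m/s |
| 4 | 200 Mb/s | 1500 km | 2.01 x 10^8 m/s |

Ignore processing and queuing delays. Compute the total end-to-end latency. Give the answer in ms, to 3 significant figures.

50.4 ms

L = 100 × 8 = 800 bits.
Transmission delay per hop = L/R = 800/200000000 = 0.004 ms; 4 hops → 0.016 ms.
Propagation delays (d/s per hop): 21.9048, 0.00022, 21, 7.46269 ms; sum = 50.3677 ms.
End-to-end = 50.4 ms.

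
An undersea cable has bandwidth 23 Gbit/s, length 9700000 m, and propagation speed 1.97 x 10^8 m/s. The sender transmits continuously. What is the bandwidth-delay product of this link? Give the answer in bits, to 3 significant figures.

1130000000 bits

Propagation delay = 9700000 / 197000000 = 0.0492386 s.
BDP = R × t_prop = 23000000000 × 0.0492386 = 1132490000 bits.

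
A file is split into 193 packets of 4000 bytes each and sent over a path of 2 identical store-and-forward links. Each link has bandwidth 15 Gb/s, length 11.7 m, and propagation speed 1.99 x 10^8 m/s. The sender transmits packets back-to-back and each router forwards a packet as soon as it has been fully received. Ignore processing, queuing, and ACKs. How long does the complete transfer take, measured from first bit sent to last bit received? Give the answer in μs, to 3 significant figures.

414 μs

Per-hop transmission t_tx = L/R = 32000/15000000000 = 2.13333 μs.
Per-hop propagation t_prop = 11.7/199000000 = 0.058794 μs.
Pipeline fill: first packet needs 2·t_tx to clear all hops; remaining 192 packets each add one t_tx.
Total = (2+193-1)·t_tx + 2·t_prop = 194·2.13333 + 2·0.058794 = 414 μs.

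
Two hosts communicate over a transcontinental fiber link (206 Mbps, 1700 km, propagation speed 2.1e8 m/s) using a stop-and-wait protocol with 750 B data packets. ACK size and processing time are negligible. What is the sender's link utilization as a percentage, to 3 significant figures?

0.180 %

t_tx = L/R = 6000/206000000 = 2.91262e-05 s.
t_prop = 1700000/210000000 = 0.00809524 s; RTT = 0.0161905 s.
Cycle = t_tx + RTT = 0.0162196 s.
Utilization = t_tx / cycle = 2.91262e-05/0.0162196 = 0.180 %.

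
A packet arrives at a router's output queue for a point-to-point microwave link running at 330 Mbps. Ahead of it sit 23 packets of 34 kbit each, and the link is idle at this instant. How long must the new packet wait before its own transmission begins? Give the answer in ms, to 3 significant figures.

2.37 ms

Each queued packet: L/R = 34000/330000000 = 0.10303 ms.
23 queued → 2.3697 ms.
Queuing delay = 2.37 ms.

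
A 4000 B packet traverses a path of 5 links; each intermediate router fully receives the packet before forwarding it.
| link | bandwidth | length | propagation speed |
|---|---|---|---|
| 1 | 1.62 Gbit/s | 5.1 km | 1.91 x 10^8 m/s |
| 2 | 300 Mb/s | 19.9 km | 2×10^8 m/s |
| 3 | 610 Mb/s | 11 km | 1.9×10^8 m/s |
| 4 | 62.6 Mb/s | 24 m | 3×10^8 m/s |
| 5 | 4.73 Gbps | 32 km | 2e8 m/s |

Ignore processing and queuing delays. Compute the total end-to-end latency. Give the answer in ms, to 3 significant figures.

L = 4000 × 8 = 32000 bits.
Transmission delays (L/R per hop): 0.0197531, 0.106667, 0.052459, 0.511182, 0.00676533 ms; sum = 0.696826 ms.
Propagation delays (d/s per hop): 0.0267016, 0.0995, 0.0578947, 8e-05, 0.16 ms; sum = 0.344176 ms.
End-to-end = 1.04 ms.

1.04 ms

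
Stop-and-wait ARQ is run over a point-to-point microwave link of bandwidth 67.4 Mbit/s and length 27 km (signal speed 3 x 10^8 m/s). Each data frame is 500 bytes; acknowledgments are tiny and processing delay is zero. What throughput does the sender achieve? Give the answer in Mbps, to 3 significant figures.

t_tx = L/R = 4000/67400000 = 5.93472e-05 s.
t_prop = 27000/300000000 = 9e-05 s; RTT = 0.00018 s.
Cycle = t_tx + RTT = 0.000239347 s.
Throughput = L / cycle = 4000 / 0.000239347 = 16.7 Mbps.

16.7 Mbps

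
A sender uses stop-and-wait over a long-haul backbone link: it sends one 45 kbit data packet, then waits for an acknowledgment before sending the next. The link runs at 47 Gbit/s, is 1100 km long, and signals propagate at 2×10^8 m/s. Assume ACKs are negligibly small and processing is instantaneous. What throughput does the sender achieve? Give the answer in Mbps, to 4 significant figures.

t_tx = L/R = 45000/47000000000 = 9.57447e-07 s.
t_prop = 1100000/200000000 = 0.0055 s; RTT = 0.011 s.
Cycle = t_tx + RTT = 0.011001 s.
Throughput = L / cycle = 45000 / 0.011001 = 4.091 Mbps.

4.091 Mbps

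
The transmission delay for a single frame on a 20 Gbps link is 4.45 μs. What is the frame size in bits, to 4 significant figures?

89000 bits

L = R × t_tx = 20000000000 b/s × 4.45e-06 s = 89000 bits.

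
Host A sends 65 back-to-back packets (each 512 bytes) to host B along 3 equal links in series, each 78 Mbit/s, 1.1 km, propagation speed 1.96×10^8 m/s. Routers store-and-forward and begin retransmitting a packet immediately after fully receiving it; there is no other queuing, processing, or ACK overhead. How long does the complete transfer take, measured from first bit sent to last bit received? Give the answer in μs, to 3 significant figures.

3540 μs

Per-hop transmission t_tx = L/R = 4096/78000000 = 52.5128 μs.
Per-hop propagation t_prop = 1100/196000000 = 5.61224 μs.
Pipeline fill: first packet needs 3·t_tx to clear all hops; remaining 64 packets each add one t_tx.
Total = (3+65-1)·t_tx + 3·t_prop = 67·52.5128 + 3·5.61224 = 3540 μs.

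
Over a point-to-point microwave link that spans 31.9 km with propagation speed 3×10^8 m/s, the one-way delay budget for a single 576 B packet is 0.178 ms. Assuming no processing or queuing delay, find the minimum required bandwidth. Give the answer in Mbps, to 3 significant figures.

L = 4608 bits.
Propagation delay = 31900 / 300000000 = 0.106333 ms.
Transmission budget = 0.178 − 0.106333 = 0.0716667 ms.
R ≥ L / t_tx = 4608 bits / 7.16667e-05 s = 64.3 Mbps.

64.3 Mbps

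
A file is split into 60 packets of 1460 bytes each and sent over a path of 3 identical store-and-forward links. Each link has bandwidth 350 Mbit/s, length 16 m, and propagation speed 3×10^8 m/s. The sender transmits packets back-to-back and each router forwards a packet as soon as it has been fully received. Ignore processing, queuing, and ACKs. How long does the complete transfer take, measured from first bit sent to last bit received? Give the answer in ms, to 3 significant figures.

Per-hop transmission t_tx = L/R = 11680/350000000 = 0.0333714 ms.
Per-hop propagation t_prop = 16/300000000 = 5.33333e-05 ms.
Pipeline fill: first packet needs 3·t_tx to clear all hops; remaining 59 packets each add one t_tx.
Total = (3+60-1)·t_tx + 3·t_prop = 62·0.0333714 + 3·5.33333e-05 = 2.07 ms.

2.07 ms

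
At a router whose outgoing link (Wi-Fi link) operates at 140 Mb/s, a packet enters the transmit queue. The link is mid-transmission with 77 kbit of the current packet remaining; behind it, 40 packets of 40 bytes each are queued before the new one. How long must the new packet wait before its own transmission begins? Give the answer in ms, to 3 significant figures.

Each queued packet: L/R = 320/140000000 = 0.00228571 ms.
40 queued → 0.0914286 ms.
Plus remaining 77000 bits of current packet: 0.55 ms.
Queuing delay = 0.641 ms.

0.641 ms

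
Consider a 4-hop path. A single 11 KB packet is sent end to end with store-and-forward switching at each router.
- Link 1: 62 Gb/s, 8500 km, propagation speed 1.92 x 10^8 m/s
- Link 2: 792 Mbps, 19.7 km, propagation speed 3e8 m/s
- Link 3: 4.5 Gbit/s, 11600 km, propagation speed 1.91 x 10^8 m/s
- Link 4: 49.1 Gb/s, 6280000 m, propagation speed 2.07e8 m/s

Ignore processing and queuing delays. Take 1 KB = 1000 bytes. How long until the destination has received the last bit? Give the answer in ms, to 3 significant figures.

L = 88000 bits.
Transmission delays (L/R per hop): 0.00141935, 0.111111, 0.0195556, 0.00179226 ms; sum = 0.133878 ms.
Propagation delays (d/s per hop): 44.2708, 0.0656667, 60.733, 30.3382 ms; sum = 135.408 ms.
End-to-end = 136 ms.

136 ms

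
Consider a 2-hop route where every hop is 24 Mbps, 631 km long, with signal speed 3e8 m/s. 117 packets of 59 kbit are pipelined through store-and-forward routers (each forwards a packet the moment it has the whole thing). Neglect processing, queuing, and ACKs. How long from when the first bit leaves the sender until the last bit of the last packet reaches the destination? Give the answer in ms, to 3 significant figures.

Per-hop transmission t_tx = L/R = 59000/24000000 = 2.45833 ms.
Per-hop propagation t_prop = 631000/300000000 = 2.10333 ms.
Pipeline fill: first packet needs 2·t_tx to clear all hops; remaining 116 packets each add one t_tx.
Total = (2+117-1)·t_tx + 2·t_prop = 118·2.45833 + 2·2.10333 = 294 ms.

294 ms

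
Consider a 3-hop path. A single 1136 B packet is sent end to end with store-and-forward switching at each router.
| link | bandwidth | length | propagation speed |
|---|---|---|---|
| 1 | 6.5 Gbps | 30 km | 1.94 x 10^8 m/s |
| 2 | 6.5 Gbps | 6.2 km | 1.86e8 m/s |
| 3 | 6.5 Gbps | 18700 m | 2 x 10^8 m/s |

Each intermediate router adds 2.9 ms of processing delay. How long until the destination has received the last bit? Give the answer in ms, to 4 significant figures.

L = 1136 × 8 = 9088 bits.
Transmission delay per hop = L/R = 9088/6500000000 = 0.00139815 ms; 3 hops → 0.00419446 ms.
Propagation delays (d/s per hop): 0.154639, 0.0333333, 0.0935 ms; sum = 0.281473 ms.
Processing at 2 router(s): 2 × 2.9 ms = 5.8 ms.
End-to-end = 6.086 ms.

6.086 ms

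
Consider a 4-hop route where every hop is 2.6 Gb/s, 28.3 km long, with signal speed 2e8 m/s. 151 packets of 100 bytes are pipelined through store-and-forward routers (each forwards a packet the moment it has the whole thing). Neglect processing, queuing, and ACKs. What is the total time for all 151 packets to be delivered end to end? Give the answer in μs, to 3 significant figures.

Per-hop transmission t_tx = L/R = 800/2600000000 = 0.307692 μs.
Per-hop propagation t_prop = 28300/200000000 = 141.5 μs.
Pipeline fill: first packet needs 4·t_tx to clear all hops; remaining 150 packets each add one t_tx.
Total = (4+151-1)·t_tx + 4·t_prop = 154·0.307692 + 4·141.5 = 613 μs.

613 μs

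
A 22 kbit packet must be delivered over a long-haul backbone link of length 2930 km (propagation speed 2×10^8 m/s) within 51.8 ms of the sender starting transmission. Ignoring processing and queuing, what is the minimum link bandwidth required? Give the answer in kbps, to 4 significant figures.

592.2 kbps

Propagation delay = 2930000 / 200000000 = 14.65 ms.
Transmission budget = 51.8 − 14.65 = 37.15 ms.
R ≥ L / t_tx = 22000 bits / 0.03715 s = 592.2 kbps.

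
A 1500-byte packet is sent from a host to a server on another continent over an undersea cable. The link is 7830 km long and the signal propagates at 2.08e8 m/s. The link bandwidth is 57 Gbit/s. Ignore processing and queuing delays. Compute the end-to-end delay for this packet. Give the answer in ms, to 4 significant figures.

L = 1500 × 8 = 12000 bits.
Transmission delay = L/R = 12000 / 57000000000 = 0.000210526 ms.
Propagation delay = d/s = 7830000 m / 208000000 m/s = 37.6442 ms.
Total = 37.64 ms.

37.64 ms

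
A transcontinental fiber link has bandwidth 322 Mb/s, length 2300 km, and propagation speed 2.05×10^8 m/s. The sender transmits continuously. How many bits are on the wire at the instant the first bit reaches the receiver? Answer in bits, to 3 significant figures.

Propagation delay = 2300000 / 2.05e+08 = 0.0112195 s.
BDP = R × t_prop = 322000000 × 0.0112195 = 3612680 bits.

3610000 bits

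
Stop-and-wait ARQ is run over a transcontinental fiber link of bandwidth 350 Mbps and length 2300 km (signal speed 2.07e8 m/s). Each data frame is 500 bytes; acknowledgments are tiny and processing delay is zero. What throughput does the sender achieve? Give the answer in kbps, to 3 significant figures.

180 kbps

t_tx = L/R = 4000/350000000 = 1.14286e-05 s.
t_prop = 2300000/2.07e+08 = 0.0111111 s; RTT = 0.0222222 s.
Cycle = t_tx + RTT = 0.0222337 s.
Throughput = L / cycle = 4000 / 0.0222337 = 180 kbps.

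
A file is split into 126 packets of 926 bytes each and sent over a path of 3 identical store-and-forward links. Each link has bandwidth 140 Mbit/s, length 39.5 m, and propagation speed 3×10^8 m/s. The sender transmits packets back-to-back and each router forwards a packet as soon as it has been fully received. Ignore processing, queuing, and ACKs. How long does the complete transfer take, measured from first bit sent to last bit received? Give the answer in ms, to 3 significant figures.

Per-hop transmission t_tx = L/R = 7408/140000000 = 0.0529143 ms.
Per-hop propagation t_prop = 39.5/300000000 = 0.000131667 ms.
Pipeline fill: first packet needs 3·t_tx to clear all hops; remaining 125 packets each add one t_tx.
Total = (3+126-1)·t_tx + 3·t_prop = 128·0.0529143 + 3·0.000131667 = 6.77 ms.

6.77 ms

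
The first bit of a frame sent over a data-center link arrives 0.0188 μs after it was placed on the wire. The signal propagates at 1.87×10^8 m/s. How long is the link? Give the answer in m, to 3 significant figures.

d = s × t_prop = 187000000 × 1.88e-08 = 3.52 m.

3.52 m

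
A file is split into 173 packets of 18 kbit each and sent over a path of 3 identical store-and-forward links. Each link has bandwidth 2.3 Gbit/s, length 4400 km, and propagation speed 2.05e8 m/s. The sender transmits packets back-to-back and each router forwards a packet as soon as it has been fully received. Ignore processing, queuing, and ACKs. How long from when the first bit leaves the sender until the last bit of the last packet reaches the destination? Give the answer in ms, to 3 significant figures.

Per-hop transmission t_tx = L/R = 18000/2300000000 = 0.00782609 ms.
Per-hop propagation t_prop = 4400000/2.05e+08 = 21.4634 ms.
Pipeline fill: first packet needs 3·t_tx to clear all hops; remaining 172 packets each add one t_tx.
Total = (3+173-1)·t_tx + 3·t_prop = 175·0.00782609 + 3·21.4634 = 65.8 ms.

65.8 ms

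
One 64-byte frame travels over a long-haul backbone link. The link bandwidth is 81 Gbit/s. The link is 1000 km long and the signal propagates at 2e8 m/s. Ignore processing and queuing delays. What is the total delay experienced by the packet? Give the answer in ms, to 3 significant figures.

5.00 ms

L = 64 × 8 = 512 bits.
Transmission delay = L/R = 512 / 81000000000 = 6.32099e-06 ms.
Propagation delay = d/s = 1000000 m / 200000000 m/s = 5 ms.
Total = 5.00 ms.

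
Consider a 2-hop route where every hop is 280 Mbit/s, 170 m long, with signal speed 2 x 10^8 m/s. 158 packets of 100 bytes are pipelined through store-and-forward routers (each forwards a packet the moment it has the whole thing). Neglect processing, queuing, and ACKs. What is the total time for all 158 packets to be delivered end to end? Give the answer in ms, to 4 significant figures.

Per-hop transmission t_tx = L/R = 800/280000000 = 0.00285714 ms.
Per-hop propagation t_prop = 170/200000000 = 0.00085 ms.
Pipeline fill: first packet needs 2·t_tx to clear all hops; remaining 157 packets each add one t_tx.
Total = (2+158-1)·t_tx + 2·t_prop = 159·0.00285714 + 2·0.00085 = 0.4560 ms.

0.4560 ms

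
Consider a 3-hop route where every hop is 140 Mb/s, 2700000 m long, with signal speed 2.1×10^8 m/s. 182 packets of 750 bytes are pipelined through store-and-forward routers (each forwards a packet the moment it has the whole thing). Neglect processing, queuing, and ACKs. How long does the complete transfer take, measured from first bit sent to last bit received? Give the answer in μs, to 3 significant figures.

Per-hop transmission t_tx = L/R = 6000/140000000 = 42.8571 μs.
Per-hop propagation t_prop = 2700000/210000000 = 12857.1 μs.
Pipeline fill: first packet needs 3·t_tx to clear all hops; remaining 181 packets each add one t_tx.
Total = (3+182-1)·t_tx + 3·t_prop = 184·42.8571 + 3·12857.1 = 46500 μs.

46500 μs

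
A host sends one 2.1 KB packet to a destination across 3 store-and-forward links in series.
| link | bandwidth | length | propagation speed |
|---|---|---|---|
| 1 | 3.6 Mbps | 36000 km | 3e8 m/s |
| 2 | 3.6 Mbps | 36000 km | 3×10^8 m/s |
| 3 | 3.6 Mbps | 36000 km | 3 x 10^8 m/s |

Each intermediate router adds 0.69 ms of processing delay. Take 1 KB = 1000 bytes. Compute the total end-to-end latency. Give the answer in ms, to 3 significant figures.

375 ms

L = 16800 bits.
Transmission delay per hop = L/R = 16800/3600000 = 4.66667 ms; 3 hops → 14 ms.
Propagation delays (d/s per hop): 120, 120, 120 ms; sum = 360 ms.
Processing at 2 router(s): 2 × 0.69 ms = 1.38 ms.
End-to-end = 375 ms.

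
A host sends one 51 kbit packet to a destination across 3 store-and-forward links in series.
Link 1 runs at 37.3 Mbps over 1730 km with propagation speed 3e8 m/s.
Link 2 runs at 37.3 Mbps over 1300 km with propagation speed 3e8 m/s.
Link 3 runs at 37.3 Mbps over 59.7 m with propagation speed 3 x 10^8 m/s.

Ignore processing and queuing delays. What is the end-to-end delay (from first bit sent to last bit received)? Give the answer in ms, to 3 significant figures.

14.2 ms

L = 51000 bits.
Transmission delay per hop = L/R = 51000/37300000 = 1.36729 ms; 3 hops → 4.10188 ms.
Propagation delays (d/s per hop): 5.76667, 4.33333, 0.000199 ms; sum = 10.1002 ms.
End-to-end = 14.2 ms.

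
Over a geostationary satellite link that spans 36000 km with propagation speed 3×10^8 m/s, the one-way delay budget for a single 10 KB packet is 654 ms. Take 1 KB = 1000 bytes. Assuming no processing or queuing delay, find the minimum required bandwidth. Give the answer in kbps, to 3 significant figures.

150 kbps

L = 80000 bits.
Propagation delay = 36000000 / 300000000 = 120 ms.
Transmission budget = 654 − 120 = 534 ms.
R ≥ L / t_tx = 80000 bits / 0.534 s = 150 kbps.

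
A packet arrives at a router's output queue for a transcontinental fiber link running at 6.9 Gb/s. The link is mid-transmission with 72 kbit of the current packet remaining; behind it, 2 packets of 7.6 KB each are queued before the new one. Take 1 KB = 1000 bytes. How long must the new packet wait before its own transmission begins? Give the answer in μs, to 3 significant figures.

28.1 μs

Each queued packet: L/R = 60800/6900000000 = 8.81159 μs.
2 queued → 17.6232 μs.
Plus remaining 72000 bits of current packet: 10.4348 μs.
Queuing delay = 28.1 μs.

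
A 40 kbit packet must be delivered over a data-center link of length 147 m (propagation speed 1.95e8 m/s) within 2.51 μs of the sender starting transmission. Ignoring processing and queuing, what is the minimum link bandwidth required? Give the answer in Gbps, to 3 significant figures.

Propagation delay = 147 / 195000000 = 0.753846 μs.
Transmission budget = 2.51 − 0.753846 = 1.75615 μs.
R ≥ L / t_tx = 40000 bits / 1.75615e-06 s = 22.8 Gbps.

22.8 Gbps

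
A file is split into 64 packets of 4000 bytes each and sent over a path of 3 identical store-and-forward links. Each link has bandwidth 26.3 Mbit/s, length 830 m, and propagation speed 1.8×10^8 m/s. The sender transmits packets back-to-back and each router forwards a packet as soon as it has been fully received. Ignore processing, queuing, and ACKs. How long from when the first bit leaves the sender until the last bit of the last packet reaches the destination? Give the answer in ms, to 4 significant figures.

80.32 ms

Per-hop transmission t_tx = L/R = 32000/26300000 = 1.21673 ms.
Per-hop propagation t_prop = 830/180000000 = 0.00461111 ms.
Pipeline fill: first packet needs 3·t_tx to clear all hops; remaining 63 packets each add one t_tx.
Total = (3+64-1)·t_tx + 3·t_prop = 66·1.21673 + 3·0.00461111 = 80.32 ms.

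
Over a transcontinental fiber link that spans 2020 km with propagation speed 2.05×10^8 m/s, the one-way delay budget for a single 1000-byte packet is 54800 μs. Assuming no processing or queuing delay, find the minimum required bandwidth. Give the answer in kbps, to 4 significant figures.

178.0 kbps

L = 8000 bits.
Propagation delay = 2020000 / 2.05e+08 = 9853.66 μs.
Transmission budget = 54800 − 9853.66 = 44946.3 μs.
R ≥ L / t_tx = 8000 bits / 0.0449463 s = 178.0 kbps.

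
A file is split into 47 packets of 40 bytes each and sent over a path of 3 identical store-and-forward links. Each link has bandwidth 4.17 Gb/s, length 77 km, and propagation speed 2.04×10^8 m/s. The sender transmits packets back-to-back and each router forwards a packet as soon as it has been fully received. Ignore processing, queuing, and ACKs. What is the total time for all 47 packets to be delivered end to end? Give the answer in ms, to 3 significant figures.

1.14 ms

Per-hop transmission t_tx = L/R = 320/4170000000 = 7.67386e-05 ms.
Per-hop propagation t_prop = 77000/204000000 = 0.377451 ms.
Pipeline fill: first packet needs 3·t_tx to clear all hops; remaining 46 packets each add one t_tx.
Total = (3+47-1)·t_tx + 3·t_prop = 49·7.67386e-05 + 3·0.377451 = 1.14 ms.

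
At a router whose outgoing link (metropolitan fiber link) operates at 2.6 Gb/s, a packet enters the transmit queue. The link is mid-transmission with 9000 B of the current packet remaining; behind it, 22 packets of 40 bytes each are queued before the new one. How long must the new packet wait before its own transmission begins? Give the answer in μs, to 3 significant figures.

Each queued packet: L/R = 320/2600000000 = 0.123077 μs.
22 queued → 2.70769 μs.
Plus remaining 72000 bits of current packet: 27.6923 μs.
Queuing delay = 30.4 μs.

30.4 μs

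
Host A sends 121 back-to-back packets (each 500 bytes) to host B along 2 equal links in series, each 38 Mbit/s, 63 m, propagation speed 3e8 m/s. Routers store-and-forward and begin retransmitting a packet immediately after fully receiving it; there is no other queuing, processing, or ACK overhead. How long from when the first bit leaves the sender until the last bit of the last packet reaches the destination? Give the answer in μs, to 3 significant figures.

Per-hop transmission t_tx = L/R = 4000/38000000 = 105.263 μs.
Per-hop propagation t_prop = 63/300000000 = 0.21 μs.
Pipeline fill: first packet needs 2·t_tx to clear all hops; remaining 120 packets each add one t_tx.
Total = (2+121-1)·t_tx + 2·t_prop = 122·105.263 + 2·0.21 = 12800 μs.

12800 μs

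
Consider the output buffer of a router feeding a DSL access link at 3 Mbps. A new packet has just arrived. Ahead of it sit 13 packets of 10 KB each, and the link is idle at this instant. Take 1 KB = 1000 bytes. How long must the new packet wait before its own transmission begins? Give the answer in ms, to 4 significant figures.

346.7 ms

Each queued packet: L/R = 80000/3000000 = 26.6667 ms.
13 queued → 346.667 ms.
Queuing delay = 346.7 ms.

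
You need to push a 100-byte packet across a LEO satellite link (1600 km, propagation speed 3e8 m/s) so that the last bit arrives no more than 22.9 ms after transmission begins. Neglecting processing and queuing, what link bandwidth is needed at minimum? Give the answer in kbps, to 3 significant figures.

45.5 kbps

L = 800 bits.
Propagation delay = 1600000 / 300000000 = 5.33333 ms.
Transmission budget = 22.9 − 5.33333 = 17.5667 ms.
R ≥ L / t_tx = 800 bits / 0.0175667 s = 45.5 kbps.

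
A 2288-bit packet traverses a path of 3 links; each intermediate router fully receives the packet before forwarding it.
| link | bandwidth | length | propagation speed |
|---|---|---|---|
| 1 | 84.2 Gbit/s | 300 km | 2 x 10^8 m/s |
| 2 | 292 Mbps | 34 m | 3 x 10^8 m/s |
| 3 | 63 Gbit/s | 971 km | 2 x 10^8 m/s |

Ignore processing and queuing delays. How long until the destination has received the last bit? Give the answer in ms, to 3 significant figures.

6.36 ms

Transmission delays (L/R per hop): 2.71734e-05, 0.00783562, 3.63175e-05 ms; sum = 0.00789911 ms.
Propagation delays (d/s per hop): 1.5, 0.000113333, 4.855 ms; sum = 6.35511 ms.
End-to-end = 6.36 ms.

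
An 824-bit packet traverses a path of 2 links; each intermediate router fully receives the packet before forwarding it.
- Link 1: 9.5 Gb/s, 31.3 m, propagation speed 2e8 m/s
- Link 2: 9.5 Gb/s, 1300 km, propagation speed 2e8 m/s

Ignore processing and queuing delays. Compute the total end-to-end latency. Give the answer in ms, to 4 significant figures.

Transmission delay per hop = L/R = 824/9500000000 = 8.67368e-05 ms; 2 hops → 0.000173474 ms.
Propagation delays (d/s per hop): 0.0001565, 6.5 ms; sum = 6.50016 ms.
End-to-end = 6.500 ms.

6.500 ms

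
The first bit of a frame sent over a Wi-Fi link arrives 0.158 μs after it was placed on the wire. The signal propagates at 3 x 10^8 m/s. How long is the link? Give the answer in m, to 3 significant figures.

47.4 m

d = s × t_prop = 300000000 × 1.58e-07 = 47.4 m.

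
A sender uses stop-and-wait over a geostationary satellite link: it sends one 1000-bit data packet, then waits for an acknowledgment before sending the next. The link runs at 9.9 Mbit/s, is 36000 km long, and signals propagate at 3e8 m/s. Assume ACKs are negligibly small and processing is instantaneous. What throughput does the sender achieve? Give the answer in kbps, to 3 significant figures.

4.16 kbps

t_tx = L/R = 1000/9900000 = 0.00010101 s.
t_prop = 36000000/300000000 = 0.12 s; RTT = 0.24 s.
Cycle = t_tx + RTT = 0.240101 s.
Throughput = L / cycle = 1000 / 0.240101 = 4.16 kbps.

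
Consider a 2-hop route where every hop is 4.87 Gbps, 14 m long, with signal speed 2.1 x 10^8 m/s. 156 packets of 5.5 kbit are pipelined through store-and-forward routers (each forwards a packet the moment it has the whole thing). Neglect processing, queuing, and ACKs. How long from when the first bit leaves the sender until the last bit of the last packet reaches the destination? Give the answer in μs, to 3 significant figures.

177 μs

Per-hop transmission t_tx = L/R = 5500/4870000000 = 1.12936 μs.
Per-hop propagation t_prop = 14/210000000 = 0.0666667 μs.
Pipeline fill: first packet needs 2·t_tx to clear all hops; remaining 155 packets each add one t_tx.
Total = (2+156-1)·t_tx + 2·t_prop = 157·1.12936 + 2·0.0666667 = 177 μs.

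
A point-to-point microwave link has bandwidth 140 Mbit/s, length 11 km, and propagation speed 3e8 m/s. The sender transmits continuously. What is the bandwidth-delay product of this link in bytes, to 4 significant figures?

Propagation delay = 11000 / 300000000 = 3.66667e-05 s.
BDP = R × t_prop = 140000000 × 3.66667e-05 = 5133.33 bits.
In bytes: 5133.33/8 = 641.7 bytes.

641.7 bytes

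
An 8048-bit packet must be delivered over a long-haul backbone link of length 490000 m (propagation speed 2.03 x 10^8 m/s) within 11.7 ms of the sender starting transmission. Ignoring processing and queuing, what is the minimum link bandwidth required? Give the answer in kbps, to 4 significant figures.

Propagation delay = 490000 / 2.03e+08 = 2.41379 ms.
Transmission budget = 11.7 − 2.41379 = 9.28621 ms.
R ≥ L / t_tx = 8048 bits / 0.00928621 s = 866.7 kbps.

866.7 kbps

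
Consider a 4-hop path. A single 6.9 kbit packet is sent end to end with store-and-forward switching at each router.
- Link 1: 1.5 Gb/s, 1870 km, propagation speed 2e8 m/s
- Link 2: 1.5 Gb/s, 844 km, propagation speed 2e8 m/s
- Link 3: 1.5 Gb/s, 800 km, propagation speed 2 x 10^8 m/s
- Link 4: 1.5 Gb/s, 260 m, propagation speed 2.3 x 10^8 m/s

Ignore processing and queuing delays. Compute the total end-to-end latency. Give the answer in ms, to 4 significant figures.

17.59 ms

L = 6900 bits.
Transmission delay per hop = L/R = 6900/1500000000 = 0.0046 ms; 4 hops → 0.0184 ms.
Propagation delays (d/s per hop): 9.35, 4.22, 4, 0.00113043 ms; sum = 17.5711 ms.
End-to-end = 17.59 ms.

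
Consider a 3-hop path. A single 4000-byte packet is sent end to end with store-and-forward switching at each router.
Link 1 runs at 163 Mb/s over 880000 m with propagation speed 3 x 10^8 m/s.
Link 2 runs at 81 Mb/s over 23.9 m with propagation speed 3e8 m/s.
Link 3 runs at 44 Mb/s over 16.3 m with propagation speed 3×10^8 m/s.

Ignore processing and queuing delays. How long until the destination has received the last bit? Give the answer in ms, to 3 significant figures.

4.25 ms

L = 4000 × 8 = 32000 bits.
Transmission delays (L/R per hop): 0.196319, 0.395062, 0.727273 ms; sum = 1.31865 ms.
Propagation delays (d/s per hop): 2.93333, 7.96667e-05, 5.43333e-05 ms; sum = 2.93347 ms.
End-to-end = 4.25 ms.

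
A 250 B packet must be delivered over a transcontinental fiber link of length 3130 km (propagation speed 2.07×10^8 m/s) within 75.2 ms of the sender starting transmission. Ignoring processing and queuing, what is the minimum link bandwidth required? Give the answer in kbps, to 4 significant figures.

33.29 kbps

L = 2000 bits.
Propagation delay = 3130000 / 2.07e+08 = 15.1208 ms.
Transmission budget = 75.2 − 15.1208 = 60.0792 ms.
R ≥ L / t_tx = 2000 bits / 0.0600792 s = 33.29 kbps.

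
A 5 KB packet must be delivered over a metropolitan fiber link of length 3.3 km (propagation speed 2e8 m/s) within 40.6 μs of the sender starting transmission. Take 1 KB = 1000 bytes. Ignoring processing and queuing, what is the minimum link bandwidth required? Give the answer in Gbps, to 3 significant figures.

1.66 Gbps

L = 40000 bits.
Propagation delay = 3300 / 200000000 = 16.5 μs.
Transmission budget = 40.6 − 16.5 = 24.1 μs.
R ≥ L / t_tx = 40000 bits / 2.41e-05 s = 1.66 Gbps.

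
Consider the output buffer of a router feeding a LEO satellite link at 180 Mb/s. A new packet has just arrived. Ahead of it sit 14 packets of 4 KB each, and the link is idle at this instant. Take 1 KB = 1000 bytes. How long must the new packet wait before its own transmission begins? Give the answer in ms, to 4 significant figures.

2.489 ms

Each queued packet: L/R = 32000/180000000 = 0.177778 ms.
14 queued → 2.48889 ms.
Queuing delay = 2.489 ms.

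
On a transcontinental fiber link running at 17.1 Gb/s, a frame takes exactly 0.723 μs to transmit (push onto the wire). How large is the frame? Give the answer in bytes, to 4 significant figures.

L = R × t_tx = 1.71e+10 b/s × 7.23e-07 s = 12363.3 bits.
In bytes: 12363.3 / 8 = 1545 bytes.

1545 bytes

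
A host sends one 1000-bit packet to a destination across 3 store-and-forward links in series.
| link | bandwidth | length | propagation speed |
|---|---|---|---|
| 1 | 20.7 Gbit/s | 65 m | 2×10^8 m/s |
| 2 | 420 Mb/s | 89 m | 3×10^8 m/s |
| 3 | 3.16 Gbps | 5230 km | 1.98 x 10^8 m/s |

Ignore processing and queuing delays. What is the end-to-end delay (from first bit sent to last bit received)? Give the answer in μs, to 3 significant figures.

Transmission delays (L/R per hop): 0.0483092, 2.38095, 0.316456 μs; sum = 2.74572 μs.
Propagation delays (d/s per hop): 0.325, 0.296667, 26414.1 μs; sum = 26414.8 μs.
End-to-end = 26400 μs.

26400 μs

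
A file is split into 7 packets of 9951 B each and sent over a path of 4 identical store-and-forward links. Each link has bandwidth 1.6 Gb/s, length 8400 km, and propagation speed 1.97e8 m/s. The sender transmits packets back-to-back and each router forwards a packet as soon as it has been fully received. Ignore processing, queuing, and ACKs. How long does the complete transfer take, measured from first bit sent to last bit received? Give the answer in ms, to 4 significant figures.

171.1 ms

Per-hop transmission t_tx = L/R = 79608/1600000000 = 0.049755 ms.
Per-hop propagation t_prop = 8400000/197000000 = 42.6396 ms.
Pipeline fill: first packet needs 4·t_tx to clear all hops; remaining 6 packets each add one t_tx.
Total = (4+7-1)·t_tx + 4·t_prop = 10·0.049755 + 4·42.6396 = 171.1 ms.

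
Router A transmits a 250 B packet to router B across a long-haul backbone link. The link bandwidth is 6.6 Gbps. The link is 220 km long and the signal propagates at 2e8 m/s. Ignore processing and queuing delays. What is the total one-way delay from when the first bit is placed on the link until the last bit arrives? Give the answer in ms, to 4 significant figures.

L = 250 × 8 = 2000 bits.
Transmission delay = L/R = 2000 / 6600000000 = 0.00030303 ms.
Propagation delay = d/s = 220000 m / 200000000 m/s = 1.1 ms.
Total = 1.100 ms.

1.100 ms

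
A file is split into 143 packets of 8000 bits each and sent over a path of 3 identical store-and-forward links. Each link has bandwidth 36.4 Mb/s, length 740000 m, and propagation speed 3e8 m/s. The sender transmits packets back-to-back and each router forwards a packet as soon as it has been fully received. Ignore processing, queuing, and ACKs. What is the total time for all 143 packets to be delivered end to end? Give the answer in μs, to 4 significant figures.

Per-hop transmission t_tx = L/R = 8000/36400000 = 219.78 μs.
Per-hop propagation t_prop = 740000/300000000 = 2466.67 μs.
Pipeline fill: first packet needs 3·t_tx to clear all hops; remaining 142 packets each add one t_tx.
Total = (3+143-1)·t_tx + 3·t_prop = 145·219.78 + 3·2466.67 = 39270 μs.

39270 μs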